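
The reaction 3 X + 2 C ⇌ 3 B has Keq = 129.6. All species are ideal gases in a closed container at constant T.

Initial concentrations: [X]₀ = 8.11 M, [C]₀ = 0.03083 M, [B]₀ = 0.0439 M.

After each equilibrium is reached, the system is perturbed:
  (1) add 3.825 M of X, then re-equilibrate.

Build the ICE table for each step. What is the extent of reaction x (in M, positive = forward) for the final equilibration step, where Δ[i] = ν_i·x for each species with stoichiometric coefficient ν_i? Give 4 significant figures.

x = 2.2821e-05 M

Q₀ = 1.6687e-04 vs Keq = 129.6 ⇒ Q<K, forward
Step 1:
                   X          C          B
  init          8.11    0.03083     0.0439
  Δ         -0.04609   -0.03073    0.04609
  eq           8.064 1.0355e-04    0.08999
  solve Keq expr → x = 0.01536; check Q = 129.6
Then add 3.825 M of X.
Step 2:
                   X          C          B
  init         11.89 1.0355e-04    0.08999
  Δ       -6.8463e-05 -4.5642e-05 6.8463e-05
  eq           11.89 5.7913e-05    0.09006
  solve Keq expr → x = 2.2821e-05; check Q = 129.6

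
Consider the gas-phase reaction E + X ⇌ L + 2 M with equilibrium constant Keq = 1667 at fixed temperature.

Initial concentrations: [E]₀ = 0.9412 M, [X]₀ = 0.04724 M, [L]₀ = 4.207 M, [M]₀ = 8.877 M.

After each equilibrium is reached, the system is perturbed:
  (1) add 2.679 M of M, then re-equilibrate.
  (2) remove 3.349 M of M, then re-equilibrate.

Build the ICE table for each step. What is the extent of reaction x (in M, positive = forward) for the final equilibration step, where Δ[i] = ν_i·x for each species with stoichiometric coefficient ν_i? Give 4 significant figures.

Q₀ = 7456 vs Keq = 1667 ⇒ Q>K, reverse
Step 1:
                    E           X           L           M
  Initial      0.9412     0.04724       4.207       8.877
  Change        0.124       0.124      -0.124      -0.248
  Equil         1.065      0.1712       4.083       8.629
  solve Keq expr → x = -0.124; check Q = 1667
Then add 2.679 M of M.
Step 2:
                    E           X           L           M
  Initial       1.065      0.1712       4.083       11.31
  Change      0.08678     0.08678    -0.08678     -0.1736
  Equil         1.152       0.258       3.996       11.13
  solve Keq expr → x = -0.08678; check Q = 1667
Then remove 3.349 M of M.
Step 3:
                    E           X           L           M
  Initial       1.152       0.258       3.996       7.785
  Change      -0.1072     -0.1072      0.1072      0.2144
  Equil         1.045      0.1508       4.103           8
  solve Keq expr → x = 0.1072; check Q = 1667

x = 0.1072 M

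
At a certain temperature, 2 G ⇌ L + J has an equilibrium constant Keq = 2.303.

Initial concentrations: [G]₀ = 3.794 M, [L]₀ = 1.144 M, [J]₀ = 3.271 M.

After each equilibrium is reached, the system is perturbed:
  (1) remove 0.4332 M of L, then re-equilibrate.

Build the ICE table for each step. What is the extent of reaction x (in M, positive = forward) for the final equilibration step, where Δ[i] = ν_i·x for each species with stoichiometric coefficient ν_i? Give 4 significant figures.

x = 0.07878 M

Q₀ = 0.26 vs Keq = 2.303 ⇒ Q<K, forward
Step 1:
                    G           L           J
  Initial       3.794       1.144       3.271
  Change       -1.852      0.9259      0.9259
  Equil         1.942        2.07       4.197
  solve Keq expr → x = 0.9259; check Q = 2.303
Then remove 0.4332 M of L.
Step 2:
                    G           L           J
  Initial       1.942       1.637       4.197
  Change      -0.1576     0.07878     0.07878
  Equil         1.785       1.715       4.276
  solve Keq expr → x = 0.07878; check Q = 2.303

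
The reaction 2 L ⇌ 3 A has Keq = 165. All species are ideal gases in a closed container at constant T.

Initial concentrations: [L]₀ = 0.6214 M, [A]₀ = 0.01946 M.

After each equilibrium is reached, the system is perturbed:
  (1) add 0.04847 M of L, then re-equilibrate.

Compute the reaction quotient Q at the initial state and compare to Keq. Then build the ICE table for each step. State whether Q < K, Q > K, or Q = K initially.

Q₀ = 1.9085e-05 vs Keq = 165 ⇒ Q<K, forward
Step 1:
                    L           A
  Initial      0.6214     0.01946
  Change      -0.5595      0.8392
  Equil       0.06194      0.8586
  solve Keq expr → x = 0.2797; check Q = 165
Then add 0.04847 M of L.
Step 2:
                    L           A
  Initial      0.1104      0.8586
  Change      -0.0416      0.0624
  Equil       0.06881       0.921
  solve Keq expr → x = 0.0208; check Q = 165

Q₀ = 1.9085e-05; Q < K (proceeds forward)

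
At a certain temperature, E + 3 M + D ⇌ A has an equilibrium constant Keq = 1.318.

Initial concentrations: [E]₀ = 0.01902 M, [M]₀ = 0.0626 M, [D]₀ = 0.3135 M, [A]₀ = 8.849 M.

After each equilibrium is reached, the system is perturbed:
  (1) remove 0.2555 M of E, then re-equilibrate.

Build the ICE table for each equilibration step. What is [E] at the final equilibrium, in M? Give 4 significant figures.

Q₀ = 6.0496e+06 vs Keq = 1.318 ⇒ Q>K, reverse
Step 1:
                   E          M          D          A
  init       0.01902     0.0626     0.3135      8.849
  Δ           0.6741      2.022     0.6741    -0.6741
  eq          0.6931      2.085     0.9876      8.175
  solve Keq expr → x = -0.6741; check Q = 1.318
Then remove 0.2555 M of E.
Step 2:
                   E          M          D          A
  init        0.4376      2.085     0.9876      8.175
  Δ          0.06235     0.1871    0.06235   -0.06235
  eq          0.4999      2.272       1.05      8.113
  solve Keq expr → x = -0.06235; check Q = 1.318

[E]_eq = 0.4999 M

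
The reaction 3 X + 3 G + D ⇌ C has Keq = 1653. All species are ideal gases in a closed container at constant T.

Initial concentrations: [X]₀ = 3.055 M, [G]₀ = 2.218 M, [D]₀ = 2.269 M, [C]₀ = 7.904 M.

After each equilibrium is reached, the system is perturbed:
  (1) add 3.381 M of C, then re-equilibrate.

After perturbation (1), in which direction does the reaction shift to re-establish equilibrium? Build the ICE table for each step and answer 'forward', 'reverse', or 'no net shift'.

Q₀ = 0.0112 vs Keq = 1653 ⇒ Q<K, forward
Step 1:
                    X           G           D           C
  I             3.055       2.218       2.269       7.904
  C            -2.067      -2.067     -0.6891      0.6891
  E            0.9876      0.1506        1.58       8.593
  solve Keq expr → x = 0.6891; check Q = 1653
Then add 3.381 M of C.
Step 2:
                    X           G           D           C
  I            0.9876      0.1506        1.58       11.97
  C           0.01491     0.01491    0.004971   -0.004971
  E             1.003      0.1655       1.585       11.97
  solve Keq expr → x = -0.004971; check Q = 1653

Direction: reverse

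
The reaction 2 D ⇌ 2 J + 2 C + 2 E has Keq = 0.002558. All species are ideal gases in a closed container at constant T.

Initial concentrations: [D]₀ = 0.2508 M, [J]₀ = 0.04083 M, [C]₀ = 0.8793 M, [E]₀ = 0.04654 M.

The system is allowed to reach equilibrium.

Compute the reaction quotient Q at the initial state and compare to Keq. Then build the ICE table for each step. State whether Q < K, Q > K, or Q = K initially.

Q₀ = 4.4384e-05; Q < K (proceeds forward)

Q₀ = 4.4384e-05 vs Keq = 0.002558 ⇒ Q<K, forward
Step 1:
                   D          J          C          E
  Initial     0.2508    0.04083     0.8793    0.04654
  Change    -0.05827    0.05827    0.05827    0.05827
  Equil       0.1925     0.0991     0.9376     0.1048
  solve Keq expr → x = 0.02913; check Q = 0.002558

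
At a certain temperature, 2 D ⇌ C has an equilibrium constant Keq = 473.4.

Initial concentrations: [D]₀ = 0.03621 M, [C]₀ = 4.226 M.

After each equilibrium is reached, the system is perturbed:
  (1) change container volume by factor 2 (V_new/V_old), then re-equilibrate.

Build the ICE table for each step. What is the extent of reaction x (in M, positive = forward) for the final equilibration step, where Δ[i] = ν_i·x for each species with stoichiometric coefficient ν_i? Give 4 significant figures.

x = -0.009674 M

Q₀ = 3223 vs Keq = 473.4 ⇒ Q>K, reverse
Step 1:
                   D          C
  init       0.03621      4.226
  Δ          0.05795   -0.02897
  eq         0.09416      4.197
  solve Keq expr → x = -0.02897; check Q = 473.4
Then change container volume by factor 2 (V_new/V_old).
Step 2:
                   D          C
  init       0.04708      2.099
  Δ          0.01935  -0.009674
  eq         0.06643      2.089
  solve Keq expr → x = -0.009674; check Q = 473.4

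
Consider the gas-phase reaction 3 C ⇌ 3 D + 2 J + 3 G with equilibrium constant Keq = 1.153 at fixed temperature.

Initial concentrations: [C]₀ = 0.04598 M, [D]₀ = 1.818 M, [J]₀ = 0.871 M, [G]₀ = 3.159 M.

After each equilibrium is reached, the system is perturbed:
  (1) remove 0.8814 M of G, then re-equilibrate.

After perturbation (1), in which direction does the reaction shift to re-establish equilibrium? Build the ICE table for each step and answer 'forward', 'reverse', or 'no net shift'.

Q₀ = 1.4783e+06 vs Keq = 1.153 ⇒ Q>K, reverse
Step 1:
                   C          D          J          G
  init       0.04598      1.818      0.871      3.159
  Δ           0.8681    -0.8681    -0.5787    -0.8681
  eq           0.914     0.9499     0.2923      2.291
  solve Keq expr → x = -0.2894; check Q = 1.153
Then remove 0.8814 M of G.
Step 2:
                   C          D          J          G
  init         0.914     0.9499     0.2923       1.41
  Δ          -0.1158     0.1158     0.0772     0.1158
  eq          0.7982      1.066     0.3695      1.525
  solve Keq expr → x = 0.0386; check Q = 1.153

Direction: forward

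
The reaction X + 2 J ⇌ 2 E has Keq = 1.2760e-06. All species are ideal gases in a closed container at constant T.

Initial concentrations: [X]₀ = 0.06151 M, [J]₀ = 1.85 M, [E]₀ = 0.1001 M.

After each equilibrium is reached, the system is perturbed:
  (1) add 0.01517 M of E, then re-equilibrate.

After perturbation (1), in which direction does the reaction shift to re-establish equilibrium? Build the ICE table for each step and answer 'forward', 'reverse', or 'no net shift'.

Q₀ = 0.0476 vs Keq = 1.2760e-06 ⇒ Q>K, reverse
Step 1:
                   X          J          E
  init       0.06151       1.85     0.1001
  Δ          0.04968    0.09937   -0.09937
  eq          0.1112      1.949 7.3427e-04
  solve Keq expr → x = -0.04968; check Q = 1.2760e-06
Then add 0.01517 M of E.
Step 2:
                   X          J          E
  init        0.1112      1.949     0.0159
  Δ          0.00757    0.01514   -0.01514
  eq          0.1188      1.965 7.6475e-04
  solve Keq expr → x = -0.00757; check Q = 1.2760e-06

Direction: reverse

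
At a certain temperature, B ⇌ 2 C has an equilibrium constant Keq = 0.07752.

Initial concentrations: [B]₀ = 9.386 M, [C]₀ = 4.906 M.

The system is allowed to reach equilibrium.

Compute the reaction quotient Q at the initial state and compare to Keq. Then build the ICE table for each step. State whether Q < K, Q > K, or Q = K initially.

Q₀ = 2.564; Q > K (proceeds reverse)

Q₀ = 2.564 vs Keq = 0.07752 ⇒ Q>K, reverse
Step 1:
                   B          C
  init         9.386      4.906
  Δ            1.984     -3.967
  eq           11.37     0.9388
  solve Keq expr → x = -1.984; check Q = 0.07752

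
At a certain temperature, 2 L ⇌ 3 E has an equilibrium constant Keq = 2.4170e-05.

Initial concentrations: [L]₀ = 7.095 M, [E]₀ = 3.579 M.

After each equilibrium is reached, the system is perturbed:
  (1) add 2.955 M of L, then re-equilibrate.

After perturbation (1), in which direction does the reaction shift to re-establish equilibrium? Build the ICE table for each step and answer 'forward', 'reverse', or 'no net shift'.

Q₀ = 0.9107 vs Keq = 2.4170e-05 ⇒ Q>K, reverse
Step 1:
                    L           E
  init          7.095       3.579
  Δ               2.3       -3.45
  eq            9.395      0.1287
  solve Keq expr → x = -1.15; check Q = 2.4170e-05
Then add 2.955 M of L.
Step 2:
                    L           E
  init          12.35      0.1287
  Δ          -0.01707      0.0256
  eq            12.33      0.1543
  solve Keq expr → x = 0.008535; check Q = 2.4170e-05

Direction: forward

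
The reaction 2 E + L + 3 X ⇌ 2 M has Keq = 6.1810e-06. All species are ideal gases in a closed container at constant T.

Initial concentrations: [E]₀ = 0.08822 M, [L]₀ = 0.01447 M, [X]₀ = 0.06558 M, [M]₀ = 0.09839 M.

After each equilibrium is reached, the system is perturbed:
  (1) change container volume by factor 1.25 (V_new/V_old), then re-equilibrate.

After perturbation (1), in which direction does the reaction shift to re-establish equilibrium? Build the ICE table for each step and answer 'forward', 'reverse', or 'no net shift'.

Q₀ = 3.0478e+05 vs Keq = 6.1810e-06 ⇒ Q>K, reverse
Step 1:
                  E         L         X         M
  init      0.08822   0.01447   0.06558   0.09839
  Δ         0.09838   0.04919    0.1476  -0.09838
  eq         0.1866   0.06366    0.2131 1.1518e-05
  solve Keq expr → x = -0.04919; check Q = 6.1810e-06
Then change container volume by factor 1.25 (V_new/V_old).
Step 2:
                  E         L         X         M
  init       0.1493   0.05093    0.1705 9.2147e-06
  Δ       3.3168e-06 1.6584e-06 4.9752e-06 -3.3168e-06
  eq         0.1493   0.05093    0.1705 5.8979e-06
  solve Keq expr → x = -1.6584e-06; check Q = 6.1810e-06

Direction: reverse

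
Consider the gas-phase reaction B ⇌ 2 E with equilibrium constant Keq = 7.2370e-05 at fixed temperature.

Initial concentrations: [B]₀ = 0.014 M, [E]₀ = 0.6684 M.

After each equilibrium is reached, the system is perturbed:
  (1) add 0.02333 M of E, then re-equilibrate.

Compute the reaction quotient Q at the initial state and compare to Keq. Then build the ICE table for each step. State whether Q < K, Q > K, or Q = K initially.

Q₀ = 31.91; Q > K (proceeds reverse)

Q₀ = 31.91 vs Keq = 7.2370e-05 ⇒ Q>K, reverse
Step 1:
                   B          E
  Initial      0.014     0.6684
  Change      0.3317    -0.6634
  Equil       0.3457   0.005002
  solve Keq expr → x = -0.3317; check Q = 7.2370e-05
Then add 0.02333 M of E.
Step 2:
                   B          E
  Initial     0.3457    0.02833
  Change     0.01162   -0.02325
  Equil       0.3573   0.005085
  solve Keq expr → x = -0.01162; check Q = 7.2370e-05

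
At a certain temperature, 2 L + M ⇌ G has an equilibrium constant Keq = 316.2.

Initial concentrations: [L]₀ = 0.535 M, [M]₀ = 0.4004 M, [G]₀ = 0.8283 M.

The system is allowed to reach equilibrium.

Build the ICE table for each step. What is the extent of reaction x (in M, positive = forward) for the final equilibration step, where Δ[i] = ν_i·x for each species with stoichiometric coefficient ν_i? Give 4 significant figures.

x = 0.2032 M

Q₀ = 7.227 vs Keq = 316.2 ⇒ Q<K, forward
Step 1:
                    L           M           G
  I             0.535      0.4004      0.8283
  C           -0.4064     -0.2032      0.2032
  E            0.1286      0.1972       1.031
  solve Keq expr → x = 0.2032; check Q = 316.2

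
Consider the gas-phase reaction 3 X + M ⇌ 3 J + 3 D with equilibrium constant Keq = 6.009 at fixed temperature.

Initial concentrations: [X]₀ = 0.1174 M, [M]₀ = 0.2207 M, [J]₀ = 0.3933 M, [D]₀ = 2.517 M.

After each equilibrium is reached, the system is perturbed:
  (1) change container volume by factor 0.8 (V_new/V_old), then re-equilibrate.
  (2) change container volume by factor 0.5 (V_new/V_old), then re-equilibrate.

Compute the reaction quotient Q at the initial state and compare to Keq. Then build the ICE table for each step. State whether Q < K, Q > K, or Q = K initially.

Q₀ = 2717 vs Keq = 6.009 ⇒ Q>K, reverse
Step 1:
                  X         M         J         D
  Initial    0.1174    0.2207    0.3933     2.517
  Change     0.2174   0.07248   -0.2174   -0.2174
  Equil      0.3348    0.2932    0.1759       2.3
  solve Keq expr → x = -0.07248; check Q = 6.009
Then change container volume by factor 0.8 (V_new/V_old).
Step 2:
                  X         M         J         D
  Initial    0.4185    0.3665    0.2198     2.874
  Change    0.01921  0.006402  -0.01921  -0.01921
  Equil      0.4378    0.3729    0.2006     2.855
  solve Keq expr → x = -0.006402; check Q = 6.009
Then change container volume by factor 0.5 (V_new/V_old).
Step 3:
                  X         M         J         D
  Initial    0.8755    0.7458    0.4012      5.71
  Change     0.1075   0.03582   -0.1075   -0.1075
  Equil       0.983    0.7816    0.2938     5.603
  solve Keq expr → x = -0.03582; check Q = 6.009

Q₀ = 2717; Q > K (proceeds reverse)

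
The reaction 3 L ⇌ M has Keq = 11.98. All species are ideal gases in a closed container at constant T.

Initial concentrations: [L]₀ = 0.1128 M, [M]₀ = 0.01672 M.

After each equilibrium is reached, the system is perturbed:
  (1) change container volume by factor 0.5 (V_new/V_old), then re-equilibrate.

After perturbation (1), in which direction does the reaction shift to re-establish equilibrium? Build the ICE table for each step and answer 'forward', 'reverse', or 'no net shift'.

Q₀ = 11.65 vs Keq = 11.98 ⇒ Q<K, forward
Step 1:
                  L         M
  Initial    0.1128   0.01672
  Change  -6.0174e-04 2.0058e-04
  Equil      0.1122   0.01692
  solve Keq expr → x = 2.0058e-04; check Q = 11.98
Then change container volume by factor 0.5 (V_new/V_old).
Step 2:
                  L         M
  Initial    0.2244   0.03384
  Change   -0.05953   0.01984
  Equil      0.1649   0.05368
  solve Keq expr → x = 0.01984; check Q = 11.98

Direction: forward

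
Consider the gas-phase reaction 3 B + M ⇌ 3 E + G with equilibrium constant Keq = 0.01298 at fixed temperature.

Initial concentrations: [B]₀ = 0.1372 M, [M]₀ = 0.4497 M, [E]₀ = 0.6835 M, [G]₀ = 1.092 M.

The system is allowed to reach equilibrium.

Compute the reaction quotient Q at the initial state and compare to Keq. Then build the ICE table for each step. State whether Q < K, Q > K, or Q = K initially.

Q₀ = 300.2; Q > K (proceeds reverse)

Q₀ = 300.2 vs Keq = 0.01298 ⇒ Q>K, reverse
Step 1:
                   B          M          E          G
  Initial     0.1372     0.4497     0.6835      1.092
  Change      0.5423     0.1808    -0.5423    -0.1808
  Equil       0.6795     0.6305     0.1412     0.9112
  solve Keq expr → x = -0.1808; check Q = 0.01298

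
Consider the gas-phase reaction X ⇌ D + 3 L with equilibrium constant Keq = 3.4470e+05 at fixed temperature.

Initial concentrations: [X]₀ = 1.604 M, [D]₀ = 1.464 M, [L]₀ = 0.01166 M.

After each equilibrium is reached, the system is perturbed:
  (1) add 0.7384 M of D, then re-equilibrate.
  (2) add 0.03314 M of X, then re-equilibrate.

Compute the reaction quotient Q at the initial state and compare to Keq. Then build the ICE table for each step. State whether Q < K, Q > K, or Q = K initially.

Q₀ = 1.4469e-06; Q < K (proceeds forward)

Q₀ = 1.4469e-06 vs Keq = 3.4470e+05 ⇒ Q<K, forward
Step 1:
                   X          D          L
  init         1.604      1.464    0.01166
  Δ           -1.603      1.603      4.809
  eq      9.9677e-04      3.067      4.821
  solve Keq expr → x = 1.603; check Q = 3.4470e+05
Then add 0.7384 M of D.
Step 2:
                   X          D          L
  init    9.9677e-04      3.805      4.821
  Δ       2.3935e-04 -2.3935e-04 -7.1804e-04
  eq        0.001236      3.805       4.82
  solve Keq expr → x = -2.3935e-04; check Q = 3.4470e+05
Then add 0.03314 M of X.
Step 3:
                   X          D          L
  init       0.03438      3.805       4.82
  Δ         -0.03305    0.03305    0.09915
  eq        0.001325      3.838      4.919
  solve Keq expr → x = 0.03305; check Q = 3.4470e+05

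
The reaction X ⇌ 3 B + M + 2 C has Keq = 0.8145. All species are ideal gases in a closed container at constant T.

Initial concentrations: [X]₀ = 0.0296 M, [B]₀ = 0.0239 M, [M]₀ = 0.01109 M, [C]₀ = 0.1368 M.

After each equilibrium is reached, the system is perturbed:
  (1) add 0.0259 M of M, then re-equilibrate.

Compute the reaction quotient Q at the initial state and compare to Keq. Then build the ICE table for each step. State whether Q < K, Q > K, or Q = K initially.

Q₀ = 9.5721e-08 vs Keq = 0.8145 ⇒ Q<K, forward
Step 1:
                    X           B           M           C
  Initial      0.0296      0.0239     0.01109      0.1368
  Change      -0.0296     0.08879      0.0296     0.05919
  Equil    2.7462e-06      0.1127     0.04069       0.196
  solve Keq expr → x = 0.0296; check Q = 0.8145
Then add 0.0259 M of M.
Step 2:
                    X           B           M           C
  Initial  2.7462e-06      0.1127     0.06659       0.196
  Change   1.7472e-06 -5.2417e-06 -1.7472e-06 -3.4944e-06
  Equil    4.4934e-06      0.1127     0.06659       0.196
  solve Keq expr → x = -1.7472e-06; check Q = 0.8145

Q₀ = 9.5721e-08; Q < K (proceeds forward)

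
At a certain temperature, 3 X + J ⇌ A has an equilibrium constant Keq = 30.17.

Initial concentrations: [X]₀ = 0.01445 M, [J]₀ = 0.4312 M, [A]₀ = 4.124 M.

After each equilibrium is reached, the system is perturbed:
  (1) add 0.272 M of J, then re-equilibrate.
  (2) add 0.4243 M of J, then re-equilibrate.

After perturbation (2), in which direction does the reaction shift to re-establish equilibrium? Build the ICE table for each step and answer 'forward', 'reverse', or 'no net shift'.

Direction: forward

Q₀ = 3.1698e+06 vs Keq = 30.17 ⇒ Q>K, reverse
Step 1:
                   X          J          A
  Initial    0.01445     0.4312      4.124
  Change      0.5788     0.1929    -0.1929
  Equil       0.5932     0.6241      3.931
  solve Keq expr → x = -0.1929; check Q = 30.17
Then add 0.272 M of J.
Step 2:
                   X          J          A
  Initial     0.5932     0.8961      3.931
  Change    -0.06233   -0.02078    0.02078
  Equil       0.5309     0.8754      3.952
  solve Keq expr → x = 0.02078; check Q = 30.17
Then add 0.4243 M of J.
Step 3:
                   X          J          A
  Initial     0.5309        1.3      3.952
  Change    -0.06221   -0.02074    0.02074
  Equil       0.4687      1.279      3.973
  solve Keq expr → x = 0.02074; check Q = 30.17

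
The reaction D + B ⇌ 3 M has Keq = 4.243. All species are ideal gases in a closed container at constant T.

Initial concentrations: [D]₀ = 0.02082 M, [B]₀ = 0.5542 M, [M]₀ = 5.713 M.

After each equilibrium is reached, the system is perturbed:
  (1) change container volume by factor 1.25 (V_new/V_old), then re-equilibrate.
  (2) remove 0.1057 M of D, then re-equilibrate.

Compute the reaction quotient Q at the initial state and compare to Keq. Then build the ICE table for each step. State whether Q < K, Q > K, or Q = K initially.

Q₀ = 1.6160e+04 vs Keq = 4.243 ⇒ Q>K, reverse
Step 1:
                  D         B         M
  I         0.02082    0.5542     5.713
  C           1.207     1.207     -3.62
  E           1.227     1.761     2.093
  solve Keq expr → x = -1.207; check Q = 4.243
Then change container volume by factor 1.25 (V_new/V_old).
Step 2:
                  D         B         M
  I           0.982     1.409     1.675
  C        -0.03197  -0.03197   0.09591
  E            0.95     1.377      1.77
  solve Keq expr → x = 0.03197; check Q = 4.243
Then remove 0.1057 M of D.
Step 3:
                  D         B         M
  I          0.8443     1.377      1.77
  C         0.01673   0.01673  -0.05018
  E           0.861     1.393      1.72
  solve Keq expr → x = -0.01673; check Q = 4.243

Q₀ = 1.6160e+04; Q > K (proceeds reverse)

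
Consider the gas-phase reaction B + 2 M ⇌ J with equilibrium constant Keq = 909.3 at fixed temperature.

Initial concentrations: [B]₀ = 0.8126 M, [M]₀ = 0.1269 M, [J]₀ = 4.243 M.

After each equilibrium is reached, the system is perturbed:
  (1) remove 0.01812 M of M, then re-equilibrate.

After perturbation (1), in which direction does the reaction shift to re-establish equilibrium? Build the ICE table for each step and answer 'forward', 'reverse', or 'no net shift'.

Direction: reverse

Q₀ = 324.2 vs Keq = 909.3 ⇒ Q<K, forward
Step 1:
                   B          M          J
  Initial     0.8126     0.1269      4.243
  Change    -0.02486   -0.04971    0.02486
  Equil       0.7877    0.07719      4.268
  solve Keq expr → x = 0.02486; check Q = 909.3
Then remove 0.01812 M of M.
Step 2:
                   B          M          J
  Initial     0.7877    0.05907      4.268
  Change    0.008806    0.01761  -0.008806
  Equil       0.7966    0.07668      4.259
  solve Keq expr → x = -0.008806; check Q = 909.3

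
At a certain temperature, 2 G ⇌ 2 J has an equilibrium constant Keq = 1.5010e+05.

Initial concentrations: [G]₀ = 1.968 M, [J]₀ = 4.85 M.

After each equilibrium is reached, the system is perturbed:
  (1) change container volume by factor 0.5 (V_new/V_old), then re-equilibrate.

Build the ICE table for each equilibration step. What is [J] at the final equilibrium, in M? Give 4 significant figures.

Q₀ = 6.073 vs Keq = 1.5010e+05 ⇒ Q<K, forward
Step 1:
                    G           J
  Initial       1.968        4.85
  Change        -1.95        1.95
  Equil       0.01755         6.8
  solve Keq expr → x = 0.9752; check Q = 1.5010e+05
Then change container volume by factor 0.5 (V_new/V_old).
Step 2:
                    G           J
  Initial     0.03511        13.6
  Change            0           0
  Equil       0.03511        13.6
  solve Keq expr → x = 0; check Q = 1.5010e+05

[J]_eq = 13.6 M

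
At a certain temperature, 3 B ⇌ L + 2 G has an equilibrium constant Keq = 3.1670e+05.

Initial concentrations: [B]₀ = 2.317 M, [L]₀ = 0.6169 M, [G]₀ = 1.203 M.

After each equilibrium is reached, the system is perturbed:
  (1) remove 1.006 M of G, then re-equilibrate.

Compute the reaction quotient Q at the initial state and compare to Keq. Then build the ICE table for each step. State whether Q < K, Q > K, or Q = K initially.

Q₀ = 0.07177 vs Keq = 3.1670e+05 ⇒ Q<K, forward
Step 1:
                   B          L          G
  I            2.317     0.6169      1.203
  C           -2.285     0.7617      1.523
  E          0.03187      1.379      2.726
  solve Keq expr → x = 0.7617; check Q = 3.1670e+05
Then remove 1.006 M of G.
Step 2:
                   B          L          G
  I          0.03187      1.379       1.72
  C        -0.008356   0.002785   0.005571
  E          0.02351      1.381      1.726
  solve Keq expr → x = 0.002785; check Q = 3.1670e+05

Q₀ = 0.07177; Q < K (proceeds forward)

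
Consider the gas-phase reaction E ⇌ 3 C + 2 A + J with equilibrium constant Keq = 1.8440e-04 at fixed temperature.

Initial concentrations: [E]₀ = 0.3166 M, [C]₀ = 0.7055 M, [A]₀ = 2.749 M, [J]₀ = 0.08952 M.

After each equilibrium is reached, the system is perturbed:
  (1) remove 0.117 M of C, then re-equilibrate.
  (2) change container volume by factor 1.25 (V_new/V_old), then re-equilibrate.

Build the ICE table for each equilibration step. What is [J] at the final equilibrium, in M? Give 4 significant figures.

Q₀ = 0.7503 vs Keq = 1.8440e-04 ⇒ Q>K, reverse
Step 1:
                  E         C         A         J
  I          0.3166    0.7055     2.749   0.08952
  C         0.08938   -0.2682   -0.1788  -0.08938
  E           0.406    0.4373      2.57 1.3547e-04
  solve Keq expr → x = -0.08938; check Q = 1.8440e-04
Then remove 0.117 M of C.
Step 2:
                  E         C         A         J
  I           0.406    0.3203      2.57 1.3547e-04
  C       -2.0697e-04 6.2090e-04 4.1393e-04 2.0697e-04
  E          0.4058     0.321     2.571 3.4244e-04
  solve Keq expr → x = 2.0697e-04; check Q = 1.8440e-04
Then change container volume by factor 1.25 (V_new/V_old).
Step 3:
                  E         C         A         J
  I          0.3246    0.2568     2.057 2.7395e-04
  C       -5.4410e-04  0.001632  0.001088 5.4410e-04
  E          0.3241    0.2584     2.058 8.1805e-04
  solve Keq expr → x = 5.4410e-04; check Q = 1.8440e-04

[J]_eq = 8.1805e-04 M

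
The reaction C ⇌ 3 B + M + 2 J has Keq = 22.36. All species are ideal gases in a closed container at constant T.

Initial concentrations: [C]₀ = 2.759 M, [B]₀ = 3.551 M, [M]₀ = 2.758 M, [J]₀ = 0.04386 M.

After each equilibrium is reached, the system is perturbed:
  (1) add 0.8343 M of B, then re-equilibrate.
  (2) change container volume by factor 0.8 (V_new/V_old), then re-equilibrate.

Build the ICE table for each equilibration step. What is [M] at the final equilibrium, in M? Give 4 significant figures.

Q₀ = 0.08611 vs Keq = 22.36 ⇒ Q<K, forward
Step 1:
                   C          B          M          J
  Initial      2.759      3.551      2.758    0.04386
  Change     -0.2279     0.6836     0.2279     0.4558
  Equil        2.531      4.235      2.986     0.4996
  solve Keq expr → x = 0.2279; check Q = 22.36
Then add 0.8343 M of B.
Step 2:
                   C          B          M          J
  Initial      2.531      5.069      2.986     0.4996
  Change      0.0473    -0.1419    -0.0473    -0.0946
  Equil        2.578      4.927      2.939      0.405
  solve Keq expr → x = -0.0473; check Q = 22.36
Then change container volume by factor 0.8 (V_new/V_old).
Step 3:
                   C          B          M          J
  Initial      3.223      6.159      3.673     0.5063
  Change     0.09346    -0.2804   -0.09346    -0.1869
  Equil        3.316      5.878       3.58     0.3193
  solve Keq expr → x = -0.09346; check Q = 22.36

[M]_eq = 3.58 M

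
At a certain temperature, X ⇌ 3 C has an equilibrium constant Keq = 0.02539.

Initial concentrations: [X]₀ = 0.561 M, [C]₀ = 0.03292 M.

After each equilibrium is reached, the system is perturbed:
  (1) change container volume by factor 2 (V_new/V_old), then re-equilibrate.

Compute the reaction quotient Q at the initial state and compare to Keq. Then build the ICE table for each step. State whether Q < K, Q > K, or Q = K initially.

Q₀ = 6.3594e-05 vs Keq = 0.02539 ⇒ Q<K, forward
Step 1:
                   X          C
  I            0.561    0.03292
  C          -0.0665     0.1995
  E           0.4945     0.2324
  solve Keq expr → x = 0.0665; check Q = 0.02539
Then change container volume by factor 2 (V_new/V_old).
Step 2:
                   X          C
  I           0.2472     0.1162
  C         -0.02096    0.06289
  E           0.2263     0.1791
  solve Keq expr → x = 0.02096; check Q = 0.02539

Q₀ = 6.3594e-05; Q < K (proceeds forward)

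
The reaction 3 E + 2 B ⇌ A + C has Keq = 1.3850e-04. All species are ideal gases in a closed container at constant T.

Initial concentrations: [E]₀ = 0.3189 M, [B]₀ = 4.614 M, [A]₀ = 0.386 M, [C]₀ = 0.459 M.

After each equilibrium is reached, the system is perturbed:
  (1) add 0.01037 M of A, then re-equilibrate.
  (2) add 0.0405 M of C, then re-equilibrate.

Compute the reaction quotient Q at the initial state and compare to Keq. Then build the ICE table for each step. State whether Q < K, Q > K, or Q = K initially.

Q₀ = 0.2566 vs Keq = 1.3850e-04 ⇒ Q>K, reverse
Step 1:
                    E           B           A           C
  init         0.3189       4.614       0.386       0.459
  Δ            0.9734      0.6489     -0.3245     -0.3245
  eq            1.292       5.263     0.06154      0.1345
  solve Keq expr → x = -0.3245; check Q = 1.3850e-04
Then add 0.01037 M of A.
Step 2:
                    E           B           A           C
  init          1.292       5.263     0.07191      0.1345
  Δ           0.01573     0.01049   -0.005243   -0.005243
  eq            1.308       5.273     0.06666      0.1293
  solve Keq expr → x = -0.005243; check Q = 1.3850e-04
Then add 0.0405 M of C.
Step 3:
                    E           B           A           C
  init          1.308       5.273     0.06666      0.1698
  Δ           0.02747     0.01831   -0.009157   -0.009157
  eq            1.335       5.292     0.05751      0.1606
  solve Keq expr → x = -0.009157; check Q = 1.3850e-04

Q₀ = 0.2566; Q > K (proceeds reverse)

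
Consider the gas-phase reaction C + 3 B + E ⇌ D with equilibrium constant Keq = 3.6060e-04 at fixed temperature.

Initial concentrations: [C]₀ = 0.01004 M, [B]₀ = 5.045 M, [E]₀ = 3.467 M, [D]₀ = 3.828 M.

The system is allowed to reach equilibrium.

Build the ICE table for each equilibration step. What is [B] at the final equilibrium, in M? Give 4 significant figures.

Q₀ = 0.8564 vs Keq = 3.6060e-04 ⇒ Q>K, reverse
Step 1:
                   C          B          E          D
  Initial    0.01004      5.045      3.467      3.828
  Change       1.495      4.486      1.495     -1.495
  Equil        1.505      9.531      4.962      2.333
  solve Keq expr → x = -1.495; check Q = 3.6060e-04

[B]_eq = 9.531 M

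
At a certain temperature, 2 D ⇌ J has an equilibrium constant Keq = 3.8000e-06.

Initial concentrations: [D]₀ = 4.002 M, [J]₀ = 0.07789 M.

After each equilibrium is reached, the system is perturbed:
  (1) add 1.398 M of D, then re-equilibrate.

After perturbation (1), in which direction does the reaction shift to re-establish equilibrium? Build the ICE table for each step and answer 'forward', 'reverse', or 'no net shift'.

Direction: forward

Q₀ = 0.004863 vs Keq = 3.8000e-06 ⇒ Q>K, reverse
Step 1:
                  D         J
  I           4.002   0.07789
  C          0.1556  -0.07782
  E           4.158 6.5687e-05
  solve Keq expr → x = -0.07782; check Q = 3.8000e-06
Then add 1.398 M of D.
Step 2:
                  D         J
  I           5.556 6.5687e-05
  C       -1.0319e-04 5.1597e-05
  E           5.556 1.1728e-04
  solve Keq expr → x = 5.1597e-05; check Q = 3.8000e-06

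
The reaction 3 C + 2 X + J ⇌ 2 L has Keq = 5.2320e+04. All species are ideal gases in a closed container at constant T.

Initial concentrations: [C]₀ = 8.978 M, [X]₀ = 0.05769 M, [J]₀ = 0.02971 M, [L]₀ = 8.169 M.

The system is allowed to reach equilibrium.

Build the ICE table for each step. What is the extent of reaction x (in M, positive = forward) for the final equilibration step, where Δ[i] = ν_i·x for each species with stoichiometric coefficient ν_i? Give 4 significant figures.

Q₀ = 932.6 vs Keq = 5.2320e+04 ⇒ Q<K, forward
Step 1:
                  C         X         J         L
  I           8.978   0.05769   0.02971     8.169
  C        -0.06429  -0.04286  -0.02143   0.04286
  E           8.914   0.01483  0.008278     8.212
  solve Keq expr → x = 0.02143; check Q = 5.2320e+04

x = 0.02143 M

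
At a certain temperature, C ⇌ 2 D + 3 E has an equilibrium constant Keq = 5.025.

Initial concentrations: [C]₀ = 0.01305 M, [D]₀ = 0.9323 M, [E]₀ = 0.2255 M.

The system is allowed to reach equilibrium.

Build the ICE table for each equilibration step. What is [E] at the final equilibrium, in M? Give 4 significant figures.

[E]_eq = 0.2556 M

Q₀ = 0.7637 vs Keq = 5.025 ⇒ Q<K, forward
Step 1:
                  C         D         E
  I         0.01305    0.9323    0.2255
  C        -0.01004   0.02007   0.03011
  E        0.003014    0.9524    0.2556
  solve Keq expr → x = 0.01004; check Q = 5.025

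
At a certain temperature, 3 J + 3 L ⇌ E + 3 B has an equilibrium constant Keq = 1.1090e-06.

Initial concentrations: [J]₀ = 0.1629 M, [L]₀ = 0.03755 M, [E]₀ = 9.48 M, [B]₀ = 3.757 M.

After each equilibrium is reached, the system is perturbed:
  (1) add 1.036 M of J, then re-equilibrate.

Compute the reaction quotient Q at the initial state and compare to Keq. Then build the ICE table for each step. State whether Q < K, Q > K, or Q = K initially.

Q₀ = 2.1965e+09 vs Keq = 1.1090e-06 ⇒ Q>K, reverse
Step 1:
                  J         L         E         B
  Initial    0.1629   0.03755      9.48     3.757
  Change      3.684     3.684    -1.228    -3.684
  Equil       3.847     3.721     8.252   0.07332
  solve Keq expr → x = -1.228; check Q = 1.1090e-06
Then add 1.036 M of J.
Step 2:
                  J         L         E         B
  Initial     4.883     3.721     8.252   0.07332
  Change   -0.01889  -0.01889  0.006298   0.01889
  Equil       4.864     3.702     8.258   0.09221
  solve Keq expr → x = 0.006298; check Q = 1.1090e-06

Q₀ = 2.1965e+09; Q > K (proceeds reverse)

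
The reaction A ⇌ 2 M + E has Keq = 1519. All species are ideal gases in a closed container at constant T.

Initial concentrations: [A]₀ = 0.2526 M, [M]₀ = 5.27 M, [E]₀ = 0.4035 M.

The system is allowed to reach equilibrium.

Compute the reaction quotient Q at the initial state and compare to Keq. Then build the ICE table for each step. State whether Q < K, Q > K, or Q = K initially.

Q₀ = 44.36; Q < K (proceeds forward)

Q₀ = 44.36 vs Keq = 1519 ⇒ Q<K, forward
Step 1:
                  A         M         E
  init       0.2526      5.27    0.4035
  Δ         -0.2386    0.4773    0.2386
  eq        0.01396     5.747    0.6421
  solve Keq expr → x = 0.2386; check Q = 1519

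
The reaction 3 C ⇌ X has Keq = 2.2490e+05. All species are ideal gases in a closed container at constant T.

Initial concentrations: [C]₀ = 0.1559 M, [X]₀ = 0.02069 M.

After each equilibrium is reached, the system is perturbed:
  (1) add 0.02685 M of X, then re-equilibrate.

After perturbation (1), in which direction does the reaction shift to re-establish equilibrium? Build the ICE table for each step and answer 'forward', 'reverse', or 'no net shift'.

Direction: reverse

Q₀ = 5.46 vs Keq = 2.2490e+05 ⇒ Q<K, forward
Step 1:
                   C          X
  Initial     0.1559    0.02069
  Change     -0.1491     0.0497
  Equil      0.00679    0.07039
  solve Keq expr → x = 0.0497; check Q = 2.2490e+05
Then add 0.02685 M of X.
Step 2:
                   C          X
  Initial    0.00679    0.09724
  Change  7.6550e-04 -2.5517e-04
  Equil     0.007555    0.09699
  solve Keq expr → x = -2.5517e-04; check Q = 2.2490e+05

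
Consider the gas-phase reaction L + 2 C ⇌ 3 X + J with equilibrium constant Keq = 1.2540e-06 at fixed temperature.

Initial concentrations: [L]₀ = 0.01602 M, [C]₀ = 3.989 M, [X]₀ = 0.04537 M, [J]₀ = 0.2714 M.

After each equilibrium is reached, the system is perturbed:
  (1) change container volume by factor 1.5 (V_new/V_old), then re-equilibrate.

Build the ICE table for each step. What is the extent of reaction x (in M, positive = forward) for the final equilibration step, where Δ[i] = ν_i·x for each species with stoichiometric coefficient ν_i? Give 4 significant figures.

Q₀ = 9.9432e-05 vs Keq = 1.2540e-06 ⇒ Q>K, reverse
Step 1:
                  L         C         X         J
  I         0.01602     3.989   0.04537    0.2714
  C         0.01087   0.02173   -0.0326  -0.01087
  E         0.02689     4.011   0.01277    0.2605
  solve Keq expr → x = -0.01087; check Q = 1.2540e-06
Then change container volume by factor 1.5 (V_new/V_old).
Step 2:
                  L         C         X         J
  I         0.01792     2.674  0.008512    0.1737
  C       -3.8425e-04 -7.6850e-04  0.001153 3.8425e-04
  E         0.01754     2.673  0.009665    0.1741
  solve Keq expr → x = 3.8425e-04; check Q = 1.2540e-06

x = 3.8425e-04 M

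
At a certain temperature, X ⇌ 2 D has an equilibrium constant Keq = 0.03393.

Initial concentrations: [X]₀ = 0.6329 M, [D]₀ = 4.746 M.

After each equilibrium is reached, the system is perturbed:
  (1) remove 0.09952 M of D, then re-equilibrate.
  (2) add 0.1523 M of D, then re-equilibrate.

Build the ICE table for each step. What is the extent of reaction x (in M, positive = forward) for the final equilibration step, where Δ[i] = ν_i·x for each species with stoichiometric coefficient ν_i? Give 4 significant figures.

x = -0.07412 M

Q₀ = 35.59 vs Keq = 0.03393 ⇒ Q>K, reverse
Step 1:
                   X          D
  I           0.6329      4.746
  C            2.218     -4.435
  E             2.85      0.311
  solve Keq expr → x = -2.218; check Q = 0.03393
Then remove 0.09952 M of D.
Step 2:
                   X          D
  I             2.85     0.2115
  C         -0.04843    0.09687
  E            2.802     0.3083
  solve Keq expr → x = 0.04843; check Q = 0.03393
Then add 0.1523 M of D.
Step 3:
                   X          D
  I            2.802     0.4606
  C          0.07412    -0.1482
  E            2.876     0.3124
  solve Keq expr → x = -0.07412; check Q = 0.03393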